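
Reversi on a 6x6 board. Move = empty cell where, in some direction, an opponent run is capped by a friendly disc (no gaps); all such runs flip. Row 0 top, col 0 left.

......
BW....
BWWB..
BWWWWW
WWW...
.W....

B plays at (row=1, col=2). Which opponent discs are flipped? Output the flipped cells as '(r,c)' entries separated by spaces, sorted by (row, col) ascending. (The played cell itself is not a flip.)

Answer: (1,1) (2,1)

Derivation:
Dir NW: first cell '.' (not opp) -> no flip
Dir N: first cell '.' (not opp) -> no flip
Dir NE: first cell '.' (not opp) -> no flip
Dir W: opp run (1,1) capped by B -> flip
Dir E: first cell '.' (not opp) -> no flip
Dir SW: opp run (2,1) capped by B -> flip
Dir S: opp run (2,2) (3,2) (4,2), next='.' -> no flip
Dir SE: first cell 'B' (not opp) -> no flip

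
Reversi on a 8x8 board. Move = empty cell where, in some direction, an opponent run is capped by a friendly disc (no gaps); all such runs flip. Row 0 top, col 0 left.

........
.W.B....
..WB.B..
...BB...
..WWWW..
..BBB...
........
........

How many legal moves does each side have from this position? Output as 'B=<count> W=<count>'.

Answer: B=9 W=10

Derivation:
-- B to move --
(0,0): flips 2 -> legal
(0,1): no bracket -> illegal
(0,2): no bracket -> illegal
(1,0): no bracket -> illegal
(1,2): no bracket -> illegal
(2,0): no bracket -> illegal
(2,1): flips 1 -> legal
(3,1): flips 2 -> legal
(3,2): flips 2 -> legal
(3,5): flips 1 -> legal
(3,6): flips 1 -> legal
(4,1): no bracket -> illegal
(4,6): no bracket -> illegal
(5,1): flips 1 -> legal
(5,5): flips 1 -> legal
(5,6): flips 1 -> legal
B mobility = 9
-- W to move --
(0,2): no bracket -> illegal
(0,3): flips 3 -> legal
(0,4): flips 1 -> legal
(1,2): flips 2 -> legal
(1,4): no bracket -> illegal
(1,5): no bracket -> illegal
(1,6): flips 2 -> legal
(2,4): flips 3 -> legal
(2,6): no bracket -> illegal
(3,2): no bracket -> illegal
(3,5): no bracket -> illegal
(3,6): no bracket -> illegal
(4,1): no bracket -> illegal
(5,1): no bracket -> illegal
(5,5): no bracket -> illegal
(6,1): flips 1 -> legal
(6,2): flips 2 -> legal
(6,3): flips 2 -> legal
(6,4): flips 2 -> legal
(6,5): flips 1 -> legal
W mobility = 10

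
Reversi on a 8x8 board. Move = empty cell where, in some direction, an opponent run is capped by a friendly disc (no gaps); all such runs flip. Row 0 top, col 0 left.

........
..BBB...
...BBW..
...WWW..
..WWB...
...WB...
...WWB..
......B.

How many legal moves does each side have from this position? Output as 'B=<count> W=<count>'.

-- B to move --
(1,5): no bracket -> illegal
(1,6): no bracket -> illegal
(2,2): flips 1 -> legal
(2,6): flips 2 -> legal
(3,1): no bracket -> illegal
(3,2): flips 1 -> legal
(3,6): flips 1 -> legal
(4,1): flips 2 -> legal
(4,5): flips 1 -> legal
(4,6): flips 1 -> legal
(5,1): flips 2 -> legal
(5,2): flips 1 -> legal
(5,5): no bracket -> illegal
(6,2): flips 3 -> legal
(7,2): flips 1 -> legal
(7,3): flips 4 -> legal
(7,4): flips 1 -> legal
(7,5): no bracket -> illegal
B mobility = 13
-- W to move --
(0,1): flips 2 -> legal
(0,2): flips 2 -> legal
(0,3): flips 3 -> legal
(0,4): flips 2 -> legal
(0,5): no bracket -> illegal
(1,1): no bracket -> illegal
(1,5): flips 1 -> legal
(2,1): no bracket -> illegal
(2,2): flips 2 -> legal
(3,2): no bracket -> illegal
(4,5): flips 2 -> legal
(5,5): flips 2 -> legal
(5,6): no bracket -> illegal
(6,6): flips 1 -> legal
(6,7): no bracket -> illegal
(7,4): no bracket -> illegal
(7,5): no bracket -> illegal
(7,7): no bracket -> illegal
W mobility = 9

Answer: B=13 W=9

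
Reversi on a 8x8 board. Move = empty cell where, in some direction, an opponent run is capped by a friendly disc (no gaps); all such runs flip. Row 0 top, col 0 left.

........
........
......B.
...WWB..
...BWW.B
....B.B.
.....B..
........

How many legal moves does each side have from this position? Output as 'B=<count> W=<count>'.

Answer: B=8 W=9

Derivation:
-- B to move --
(2,2): no bracket -> illegal
(2,3): flips 3 -> legal
(2,4): flips 2 -> legal
(2,5): flips 1 -> legal
(3,2): flips 2 -> legal
(3,6): flips 1 -> legal
(4,2): no bracket -> illegal
(4,6): flips 2 -> legal
(5,3): flips 1 -> legal
(5,5): flips 1 -> legal
B mobility = 8
-- W to move --
(1,5): no bracket -> illegal
(1,6): no bracket -> illegal
(1,7): flips 2 -> legal
(2,4): no bracket -> illegal
(2,5): flips 1 -> legal
(2,7): no bracket -> illegal
(3,2): no bracket -> illegal
(3,6): flips 1 -> legal
(3,7): no bracket -> illegal
(4,2): flips 1 -> legal
(4,6): no bracket -> illegal
(5,2): flips 1 -> legal
(5,3): flips 1 -> legal
(5,5): no bracket -> illegal
(5,7): no bracket -> illegal
(6,3): flips 1 -> legal
(6,4): flips 1 -> legal
(6,6): no bracket -> illegal
(6,7): flips 1 -> legal
(7,4): no bracket -> illegal
(7,5): no bracket -> illegal
(7,6): no bracket -> illegal
W mobility = 9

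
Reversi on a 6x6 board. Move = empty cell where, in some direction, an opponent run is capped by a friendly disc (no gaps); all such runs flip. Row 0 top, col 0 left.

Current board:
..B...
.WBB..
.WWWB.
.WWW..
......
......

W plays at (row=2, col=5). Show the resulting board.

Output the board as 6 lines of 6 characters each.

Answer: ..B...
.WBB..
.WWWWW
.WWW..
......
......

Derivation:
Place W at (2,5); scan 8 dirs for brackets.
Dir NW: first cell '.' (not opp) -> no flip
Dir N: first cell '.' (not opp) -> no flip
Dir NE: edge -> no flip
Dir W: opp run (2,4) capped by W -> flip
Dir E: edge -> no flip
Dir SW: first cell '.' (not opp) -> no flip
Dir S: first cell '.' (not opp) -> no flip
Dir SE: edge -> no flip
All flips: (2,4)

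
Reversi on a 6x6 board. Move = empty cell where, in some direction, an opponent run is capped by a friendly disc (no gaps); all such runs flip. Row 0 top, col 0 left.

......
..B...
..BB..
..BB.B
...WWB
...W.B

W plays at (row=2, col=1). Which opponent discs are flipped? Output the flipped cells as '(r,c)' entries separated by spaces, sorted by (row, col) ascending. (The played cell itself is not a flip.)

Dir NW: first cell '.' (not opp) -> no flip
Dir N: first cell '.' (not opp) -> no flip
Dir NE: opp run (1,2), next='.' -> no flip
Dir W: first cell '.' (not opp) -> no flip
Dir E: opp run (2,2) (2,3), next='.' -> no flip
Dir SW: first cell '.' (not opp) -> no flip
Dir S: first cell '.' (not opp) -> no flip
Dir SE: opp run (3,2) capped by W -> flip

Answer: (3,2)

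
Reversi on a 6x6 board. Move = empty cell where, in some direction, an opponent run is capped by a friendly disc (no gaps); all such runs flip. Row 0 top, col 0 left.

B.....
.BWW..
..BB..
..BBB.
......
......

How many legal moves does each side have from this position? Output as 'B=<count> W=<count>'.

-- B to move --
(0,1): flips 1 -> legal
(0,2): flips 1 -> legal
(0,3): flips 1 -> legal
(0,4): flips 1 -> legal
(1,4): flips 2 -> legal
(2,1): no bracket -> illegal
(2,4): no bracket -> illegal
B mobility = 5
-- W to move --
(0,1): no bracket -> illegal
(0,2): no bracket -> illegal
(1,0): flips 1 -> legal
(1,4): no bracket -> illegal
(2,0): no bracket -> illegal
(2,1): no bracket -> illegal
(2,4): no bracket -> illegal
(2,5): no bracket -> illegal
(3,1): flips 1 -> legal
(3,5): no bracket -> illegal
(4,1): no bracket -> illegal
(4,2): flips 2 -> legal
(4,3): flips 2 -> legal
(4,4): no bracket -> illegal
(4,5): flips 2 -> legal
W mobility = 5

Answer: B=5 W=5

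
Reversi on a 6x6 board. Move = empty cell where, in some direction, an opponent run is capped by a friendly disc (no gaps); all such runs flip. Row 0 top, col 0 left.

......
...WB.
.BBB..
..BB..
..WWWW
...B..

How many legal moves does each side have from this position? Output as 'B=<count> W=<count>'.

-- B to move --
(0,2): no bracket -> illegal
(0,3): flips 1 -> legal
(0,4): flips 1 -> legal
(1,2): flips 1 -> legal
(2,4): no bracket -> illegal
(3,1): flips 1 -> legal
(3,4): no bracket -> illegal
(3,5): flips 1 -> legal
(4,1): no bracket -> illegal
(5,1): flips 1 -> legal
(5,2): flips 1 -> legal
(5,4): flips 1 -> legal
(5,5): flips 1 -> legal
B mobility = 9
-- W to move --
(0,3): no bracket -> illegal
(0,4): no bracket -> illegal
(0,5): no bracket -> illegal
(1,0): flips 2 -> legal
(1,1): flips 2 -> legal
(1,2): flips 2 -> legal
(1,5): flips 1 -> legal
(2,0): no bracket -> illegal
(2,4): flips 1 -> legal
(2,5): no bracket -> illegal
(3,0): no bracket -> illegal
(3,1): flips 1 -> legal
(3,4): no bracket -> illegal
(4,1): no bracket -> illegal
(5,2): no bracket -> illegal
(5,4): no bracket -> illegal
W mobility = 6

Answer: B=9 W=6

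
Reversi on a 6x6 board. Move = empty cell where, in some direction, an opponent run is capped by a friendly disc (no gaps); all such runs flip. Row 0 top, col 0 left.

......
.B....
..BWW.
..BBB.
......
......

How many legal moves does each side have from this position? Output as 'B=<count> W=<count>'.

-- B to move --
(1,2): flips 1 -> legal
(1,3): flips 1 -> legal
(1,4): flips 2 -> legal
(1,5): flips 1 -> legal
(2,5): flips 2 -> legal
(3,5): no bracket -> illegal
B mobility = 5
-- W to move --
(0,0): no bracket -> illegal
(0,1): no bracket -> illegal
(0,2): no bracket -> illegal
(1,0): no bracket -> illegal
(1,2): no bracket -> illegal
(1,3): no bracket -> illegal
(2,0): no bracket -> illegal
(2,1): flips 1 -> legal
(2,5): no bracket -> illegal
(3,1): no bracket -> illegal
(3,5): no bracket -> illegal
(4,1): flips 1 -> legal
(4,2): flips 1 -> legal
(4,3): flips 1 -> legal
(4,4): flips 1 -> legal
(4,5): flips 1 -> legal
W mobility = 6

Answer: B=5 W=6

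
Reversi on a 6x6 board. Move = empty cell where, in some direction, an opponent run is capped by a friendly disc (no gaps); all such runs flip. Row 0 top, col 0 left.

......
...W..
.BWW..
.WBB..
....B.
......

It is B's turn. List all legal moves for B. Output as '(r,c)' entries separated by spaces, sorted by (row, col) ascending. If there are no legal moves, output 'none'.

Answer: (0,3) (1,1) (1,2) (1,4) (2,4) (3,0) (4,1)

Derivation:
(0,2): no bracket -> illegal
(0,3): flips 2 -> legal
(0,4): no bracket -> illegal
(1,1): flips 1 -> legal
(1,2): flips 1 -> legal
(1,4): flips 1 -> legal
(2,0): no bracket -> illegal
(2,4): flips 2 -> legal
(3,0): flips 1 -> legal
(3,4): no bracket -> illegal
(4,0): no bracket -> illegal
(4,1): flips 1 -> legal
(4,2): no bracket -> illegal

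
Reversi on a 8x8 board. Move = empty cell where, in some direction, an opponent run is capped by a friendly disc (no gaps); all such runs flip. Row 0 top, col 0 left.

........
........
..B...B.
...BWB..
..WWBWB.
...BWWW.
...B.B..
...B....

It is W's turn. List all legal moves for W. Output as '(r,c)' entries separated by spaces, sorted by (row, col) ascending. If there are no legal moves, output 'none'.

(1,1): flips 3 -> legal
(1,2): no bracket -> illegal
(1,3): no bracket -> illegal
(1,5): no bracket -> illegal
(1,6): no bracket -> illegal
(1,7): no bracket -> illegal
(2,1): no bracket -> illegal
(2,3): flips 1 -> legal
(2,4): flips 1 -> legal
(2,5): flips 1 -> legal
(2,7): no bracket -> illegal
(3,1): no bracket -> illegal
(3,2): flips 1 -> legal
(3,6): flips 2 -> legal
(3,7): flips 1 -> legal
(4,7): flips 1 -> legal
(5,2): flips 1 -> legal
(5,7): no bracket -> illegal
(6,2): no bracket -> illegal
(6,4): flips 1 -> legal
(6,6): no bracket -> illegal
(7,2): flips 1 -> legal
(7,4): flips 1 -> legal
(7,5): flips 1 -> legal
(7,6): flips 1 -> legal

Answer: (1,1) (2,3) (2,4) (2,5) (3,2) (3,6) (3,7) (4,7) (5,2) (6,4) (7,2) (7,4) (7,5) (7,6)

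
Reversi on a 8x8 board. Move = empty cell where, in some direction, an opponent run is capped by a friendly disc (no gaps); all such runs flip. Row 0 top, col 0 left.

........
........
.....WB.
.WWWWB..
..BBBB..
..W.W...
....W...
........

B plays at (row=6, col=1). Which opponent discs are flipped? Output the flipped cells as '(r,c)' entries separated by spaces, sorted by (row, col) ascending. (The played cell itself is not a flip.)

Dir NW: first cell '.' (not opp) -> no flip
Dir N: first cell '.' (not opp) -> no flip
Dir NE: opp run (5,2) capped by B -> flip
Dir W: first cell '.' (not opp) -> no flip
Dir E: first cell '.' (not opp) -> no flip
Dir SW: first cell '.' (not opp) -> no flip
Dir S: first cell '.' (not opp) -> no flip
Dir SE: first cell '.' (not opp) -> no flip

Answer: (5,2)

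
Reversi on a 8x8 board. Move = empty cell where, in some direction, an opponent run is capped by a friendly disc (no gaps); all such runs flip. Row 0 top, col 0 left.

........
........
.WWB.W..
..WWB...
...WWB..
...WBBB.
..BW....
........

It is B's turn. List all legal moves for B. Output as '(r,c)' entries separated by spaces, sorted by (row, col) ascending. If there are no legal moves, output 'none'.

Answer: (1,0) (1,1) (1,6) (2,0) (3,1) (3,5) (4,1) (4,2) (5,2) (6,4) (7,2) (7,3)

Derivation:
(1,0): flips 3 -> legal
(1,1): flips 3 -> legal
(1,2): no bracket -> illegal
(1,3): no bracket -> illegal
(1,4): no bracket -> illegal
(1,5): no bracket -> illegal
(1,6): flips 1 -> legal
(2,0): flips 2 -> legal
(2,4): no bracket -> illegal
(2,6): no bracket -> illegal
(3,0): no bracket -> illegal
(3,1): flips 2 -> legal
(3,5): flips 2 -> legal
(3,6): no bracket -> illegal
(4,1): flips 1 -> legal
(4,2): flips 2 -> legal
(5,2): flips 2 -> legal
(6,4): flips 1 -> legal
(7,2): flips 1 -> legal
(7,3): flips 4 -> legal
(7,4): no bracket -> illegal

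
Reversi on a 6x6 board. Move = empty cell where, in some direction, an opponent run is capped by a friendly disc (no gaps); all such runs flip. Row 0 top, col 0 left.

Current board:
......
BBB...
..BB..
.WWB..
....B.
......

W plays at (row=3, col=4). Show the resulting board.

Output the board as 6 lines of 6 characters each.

Answer: ......
BBB...
..BB..
.WWWW.
....B.
......

Derivation:
Place W at (3,4); scan 8 dirs for brackets.
Dir NW: opp run (2,3) (1,2), next='.' -> no flip
Dir N: first cell '.' (not opp) -> no flip
Dir NE: first cell '.' (not opp) -> no flip
Dir W: opp run (3,3) capped by W -> flip
Dir E: first cell '.' (not opp) -> no flip
Dir SW: first cell '.' (not opp) -> no flip
Dir S: opp run (4,4), next='.' -> no flip
Dir SE: first cell '.' (not opp) -> no flip
All flips: (3,3)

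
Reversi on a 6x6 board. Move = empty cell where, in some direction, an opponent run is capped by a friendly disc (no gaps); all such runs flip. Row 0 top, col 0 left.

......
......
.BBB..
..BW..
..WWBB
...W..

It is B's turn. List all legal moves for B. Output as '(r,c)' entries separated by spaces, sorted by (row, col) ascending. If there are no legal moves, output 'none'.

Answer: (3,4) (4,1) (5,2) (5,4)

Derivation:
(2,4): no bracket -> illegal
(3,1): no bracket -> illegal
(3,4): flips 1 -> legal
(4,1): flips 2 -> legal
(5,1): no bracket -> illegal
(5,2): flips 1 -> legal
(5,4): flips 1 -> legal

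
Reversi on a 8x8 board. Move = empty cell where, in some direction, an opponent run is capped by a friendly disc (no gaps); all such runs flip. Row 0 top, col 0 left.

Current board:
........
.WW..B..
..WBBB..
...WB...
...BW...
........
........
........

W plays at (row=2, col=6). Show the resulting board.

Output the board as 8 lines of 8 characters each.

Place W at (2,6); scan 8 dirs for brackets.
Dir NW: opp run (1,5), next='.' -> no flip
Dir N: first cell '.' (not opp) -> no flip
Dir NE: first cell '.' (not opp) -> no flip
Dir W: opp run (2,5) (2,4) (2,3) capped by W -> flip
Dir E: first cell '.' (not opp) -> no flip
Dir SW: first cell '.' (not opp) -> no flip
Dir S: first cell '.' (not opp) -> no flip
Dir SE: first cell '.' (not opp) -> no flip
All flips: (2,3) (2,4) (2,5)

Answer: ........
.WW..B..
..WWWWW.
...WB...
...BW...
........
........
........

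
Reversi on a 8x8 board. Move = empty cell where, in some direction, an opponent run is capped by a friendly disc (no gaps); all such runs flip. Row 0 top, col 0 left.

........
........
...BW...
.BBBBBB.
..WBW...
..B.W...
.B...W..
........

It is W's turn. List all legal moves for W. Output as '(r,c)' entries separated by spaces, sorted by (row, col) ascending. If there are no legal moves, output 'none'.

(1,2): no bracket -> illegal
(1,3): no bracket -> illegal
(1,4): no bracket -> illegal
(2,0): flips 1 -> legal
(2,1): flips 2 -> legal
(2,2): flips 3 -> legal
(2,5): no bracket -> illegal
(2,6): flips 1 -> legal
(2,7): no bracket -> illegal
(3,0): no bracket -> illegal
(3,7): no bracket -> illegal
(4,0): no bracket -> illegal
(4,1): no bracket -> illegal
(4,5): no bracket -> illegal
(4,6): flips 1 -> legal
(4,7): no bracket -> illegal
(5,0): no bracket -> illegal
(5,1): no bracket -> illegal
(5,3): no bracket -> illegal
(6,0): no bracket -> illegal
(6,2): flips 1 -> legal
(6,3): no bracket -> illegal
(7,0): no bracket -> illegal
(7,1): no bracket -> illegal
(7,2): no bracket -> illegal

Answer: (2,0) (2,1) (2,2) (2,6) (4,6) (6,2)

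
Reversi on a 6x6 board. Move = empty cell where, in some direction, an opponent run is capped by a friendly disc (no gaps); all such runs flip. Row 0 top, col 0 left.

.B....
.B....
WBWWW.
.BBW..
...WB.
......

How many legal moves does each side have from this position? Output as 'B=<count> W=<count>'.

Answer: B=7 W=9

Derivation:
-- B to move --
(1,0): no bracket -> illegal
(1,2): flips 1 -> legal
(1,3): flips 1 -> legal
(1,4): flips 1 -> legal
(1,5): no bracket -> illegal
(2,5): flips 3 -> legal
(3,0): no bracket -> illegal
(3,4): flips 1 -> legal
(3,5): no bracket -> illegal
(4,2): flips 1 -> legal
(5,2): no bracket -> illegal
(5,3): no bracket -> illegal
(5,4): flips 1 -> legal
B mobility = 7
-- W to move --
(0,0): flips 1 -> legal
(0,2): flips 1 -> legal
(1,0): flips 2 -> legal
(1,2): no bracket -> illegal
(3,0): flips 2 -> legal
(3,4): no bracket -> illegal
(3,5): no bracket -> illegal
(4,0): flips 1 -> legal
(4,1): flips 1 -> legal
(4,2): flips 2 -> legal
(4,5): flips 1 -> legal
(5,3): no bracket -> illegal
(5,4): no bracket -> illegal
(5,5): flips 1 -> legal
W mobility = 9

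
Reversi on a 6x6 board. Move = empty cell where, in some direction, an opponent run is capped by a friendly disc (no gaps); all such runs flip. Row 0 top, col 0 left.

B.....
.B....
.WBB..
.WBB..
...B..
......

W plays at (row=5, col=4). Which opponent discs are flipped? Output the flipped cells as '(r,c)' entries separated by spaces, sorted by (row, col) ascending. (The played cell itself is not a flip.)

Answer: (3,2) (4,3)

Derivation:
Dir NW: opp run (4,3) (3,2) capped by W -> flip
Dir N: first cell '.' (not opp) -> no flip
Dir NE: first cell '.' (not opp) -> no flip
Dir W: first cell '.' (not opp) -> no flip
Dir E: first cell '.' (not opp) -> no flip
Dir SW: edge -> no flip
Dir S: edge -> no flip
Dir SE: edge -> no flip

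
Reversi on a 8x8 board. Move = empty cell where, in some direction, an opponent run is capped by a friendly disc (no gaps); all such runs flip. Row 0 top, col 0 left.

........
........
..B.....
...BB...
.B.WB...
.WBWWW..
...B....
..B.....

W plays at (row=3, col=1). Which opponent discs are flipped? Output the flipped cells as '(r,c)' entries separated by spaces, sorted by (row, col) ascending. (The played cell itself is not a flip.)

Dir NW: first cell '.' (not opp) -> no flip
Dir N: first cell '.' (not opp) -> no flip
Dir NE: opp run (2,2), next='.' -> no flip
Dir W: first cell '.' (not opp) -> no flip
Dir E: first cell '.' (not opp) -> no flip
Dir SW: first cell '.' (not opp) -> no flip
Dir S: opp run (4,1) capped by W -> flip
Dir SE: first cell '.' (not opp) -> no flip

Answer: (4,1)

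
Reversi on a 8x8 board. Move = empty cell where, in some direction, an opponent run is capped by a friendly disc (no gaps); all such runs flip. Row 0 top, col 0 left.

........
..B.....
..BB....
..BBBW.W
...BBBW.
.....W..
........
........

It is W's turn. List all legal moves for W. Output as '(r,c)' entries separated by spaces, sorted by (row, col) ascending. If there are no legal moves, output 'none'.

Answer: (1,1) (3,1) (4,2) (5,3)

Derivation:
(0,1): no bracket -> illegal
(0,2): no bracket -> illegal
(0,3): no bracket -> illegal
(1,1): flips 3 -> legal
(1,3): no bracket -> illegal
(1,4): no bracket -> illegal
(2,1): no bracket -> illegal
(2,4): no bracket -> illegal
(2,5): no bracket -> illegal
(3,1): flips 3 -> legal
(3,6): no bracket -> illegal
(4,1): no bracket -> illegal
(4,2): flips 3 -> legal
(5,2): no bracket -> illegal
(5,3): flips 1 -> legal
(5,4): no bracket -> illegal
(5,6): no bracket -> illegal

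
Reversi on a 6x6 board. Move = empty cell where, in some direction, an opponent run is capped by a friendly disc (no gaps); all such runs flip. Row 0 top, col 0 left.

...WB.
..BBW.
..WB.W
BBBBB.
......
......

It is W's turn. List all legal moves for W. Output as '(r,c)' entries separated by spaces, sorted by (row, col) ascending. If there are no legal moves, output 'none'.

(0,1): no bracket -> illegal
(0,2): flips 1 -> legal
(0,5): flips 1 -> legal
(1,1): flips 2 -> legal
(1,5): no bracket -> illegal
(2,0): no bracket -> illegal
(2,1): flips 1 -> legal
(2,4): flips 1 -> legal
(3,5): no bracket -> illegal
(4,0): flips 1 -> legal
(4,1): flips 2 -> legal
(4,2): flips 1 -> legal
(4,3): flips 4 -> legal
(4,4): flips 1 -> legal
(4,5): no bracket -> illegal

Answer: (0,2) (0,5) (1,1) (2,1) (2,4) (4,0) (4,1) (4,2) (4,3) (4,4)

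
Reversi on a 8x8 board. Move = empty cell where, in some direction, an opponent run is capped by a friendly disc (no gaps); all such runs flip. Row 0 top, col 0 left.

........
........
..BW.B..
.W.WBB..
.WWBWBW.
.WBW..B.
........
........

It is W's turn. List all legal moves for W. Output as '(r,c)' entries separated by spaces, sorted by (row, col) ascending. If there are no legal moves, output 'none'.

(1,1): flips 1 -> legal
(1,2): no bracket -> illegal
(1,3): flips 1 -> legal
(1,4): no bracket -> illegal
(1,5): no bracket -> illegal
(1,6): no bracket -> illegal
(2,1): flips 1 -> legal
(2,4): flips 2 -> legal
(2,6): flips 1 -> legal
(3,2): no bracket -> illegal
(3,6): flips 2 -> legal
(4,7): no bracket -> illegal
(5,4): no bracket -> illegal
(5,5): no bracket -> illegal
(5,7): no bracket -> illegal
(6,1): no bracket -> illegal
(6,2): flips 1 -> legal
(6,3): flips 1 -> legal
(6,5): no bracket -> illegal
(6,6): flips 1 -> legal
(6,7): flips 3 -> legal

Answer: (1,1) (1,3) (2,1) (2,4) (2,6) (3,6) (6,2) (6,3) (6,6) (6,7)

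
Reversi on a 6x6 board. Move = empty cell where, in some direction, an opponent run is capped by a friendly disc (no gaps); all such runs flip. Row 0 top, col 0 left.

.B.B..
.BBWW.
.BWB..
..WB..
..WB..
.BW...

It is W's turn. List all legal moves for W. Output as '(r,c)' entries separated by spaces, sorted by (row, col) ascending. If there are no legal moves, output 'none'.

(0,0): flips 1 -> legal
(0,2): flips 1 -> legal
(0,4): no bracket -> illegal
(1,0): flips 3 -> legal
(2,0): flips 1 -> legal
(2,4): flips 2 -> legal
(3,0): no bracket -> illegal
(3,1): no bracket -> illegal
(3,4): flips 2 -> legal
(4,0): no bracket -> illegal
(4,1): no bracket -> illegal
(4,4): flips 2 -> legal
(5,0): flips 1 -> legal
(5,3): flips 3 -> legal
(5,4): flips 1 -> legal

Answer: (0,0) (0,2) (1,0) (2,0) (2,4) (3,4) (4,4) (5,0) (5,3) (5,4)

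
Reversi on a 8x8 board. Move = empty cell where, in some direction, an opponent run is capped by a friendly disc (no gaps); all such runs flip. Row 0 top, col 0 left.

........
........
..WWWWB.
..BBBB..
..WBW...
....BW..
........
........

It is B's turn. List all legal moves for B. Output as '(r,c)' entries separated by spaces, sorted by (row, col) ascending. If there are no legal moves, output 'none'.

(1,1): flips 1 -> legal
(1,2): flips 2 -> legal
(1,3): flips 2 -> legal
(1,4): flips 2 -> legal
(1,5): flips 2 -> legal
(1,6): flips 1 -> legal
(2,1): flips 4 -> legal
(3,1): no bracket -> illegal
(3,6): no bracket -> illegal
(4,1): flips 1 -> legal
(4,5): flips 1 -> legal
(4,6): no bracket -> illegal
(5,1): flips 1 -> legal
(5,2): flips 1 -> legal
(5,3): flips 1 -> legal
(5,6): flips 1 -> legal
(6,4): no bracket -> illegal
(6,5): no bracket -> illegal
(6,6): flips 2 -> legal

Answer: (1,1) (1,2) (1,3) (1,4) (1,5) (1,6) (2,1) (4,1) (4,5) (5,1) (5,2) (5,3) (5,6) (6,6)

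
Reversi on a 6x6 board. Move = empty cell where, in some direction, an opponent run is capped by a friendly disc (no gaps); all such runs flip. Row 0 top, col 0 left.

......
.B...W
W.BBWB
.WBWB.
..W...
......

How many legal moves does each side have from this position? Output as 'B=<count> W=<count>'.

Answer: B=7 W=7

Derivation:
-- B to move --
(0,4): no bracket -> illegal
(0,5): flips 1 -> legal
(1,0): no bracket -> illegal
(1,3): no bracket -> illegal
(1,4): flips 1 -> legal
(2,1): no bracket -> illegal
(3,0): flips 1 -> legal
(3,5): no bracket -> illegal
(4,0): flips 1 -> legal
(4,1): no bracket -> illegal
(4,3): flips 1 -> legal
(4,4): flips 1 -> legal
(5,1): no bracket -> illegal
(5,2): flips 1 -> legal
(5,3): no bracket -> illegal
B mobility = 7
-- W to move --
(0,0): flips 2 -> legal
(0,1): no bracket -> illegal
(0,2): flips 1 -> legal
(1,0): no bracket -> illegal
(1,2): flips 2 -> legal
(1,3): flips 2 -> legal
(1,4): no bracket -> illegal
(2,1): flips 2 -> legal
(3,5): flips 2 -> legal
(4,1): no bracket -> illegal
(4,3): no bracket -> illegal
(4,4): flips 1 -> legal
(4,5): no bracket -> illegal
W mobility = 7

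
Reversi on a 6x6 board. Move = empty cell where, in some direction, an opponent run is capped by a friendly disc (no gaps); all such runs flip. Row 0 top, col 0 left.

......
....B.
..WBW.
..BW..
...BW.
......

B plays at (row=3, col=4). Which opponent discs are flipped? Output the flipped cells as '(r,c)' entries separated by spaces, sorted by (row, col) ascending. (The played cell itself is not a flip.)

Answer: (2,4) (3,3)

Derivation:
Dir NW: first cell 'B' (not opp) -> no flip
Dir N: opp run (2,4) capped by B -> flip
Dir NE: first cell '.' (not opp) -> no flip
Dir W: opp run (3,3) capped by B -> flip
Dir E: first cell '.' (not opp) -> no flip
Dir SW: first cell 'B' (not opp) -> no flip
Dir S: opp run (4,4), next='.' -> no flip
Dir SE: first cell '.' (not opp) -> no flip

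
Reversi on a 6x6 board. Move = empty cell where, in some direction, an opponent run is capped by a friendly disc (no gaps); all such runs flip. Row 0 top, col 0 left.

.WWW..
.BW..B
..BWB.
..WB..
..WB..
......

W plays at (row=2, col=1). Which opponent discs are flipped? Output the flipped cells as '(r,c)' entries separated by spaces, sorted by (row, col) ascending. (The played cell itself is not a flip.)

Answer: (1,1) (2,2)

Derivation:
Dir NW: first cell '.' (not opp) -> no flip
Dir N: opp run (1,1) capped by W -> flip
Dir NE: first cell 'W' (not opp) -> no flip
Dir W: first cell '.' (not opp) -> no flip
Dir E: opp run (2,2) capped by W -> flip
Dir SW: first cell '.' (not opp) -> no flip
Dir S: first cell '.' (not opp) -> no flip
Dir SE: first cell 'W' (not opp) -> no flip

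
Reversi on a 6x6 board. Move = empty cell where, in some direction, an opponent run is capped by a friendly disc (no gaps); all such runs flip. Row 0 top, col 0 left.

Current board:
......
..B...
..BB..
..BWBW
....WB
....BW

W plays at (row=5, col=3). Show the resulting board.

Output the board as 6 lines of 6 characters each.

Answer: ......
..B...
..BB..
..BWBW
....WB
...WWW

Derivation:
Place W at (5,3); scan 8 dirs for brackets.
Dir NW: first cell '.' (not opp) -> no flip
Dir N: first cell '.' (not opp) -> no flip
Dir NE: first cell 'W' (not opp) -> no flip
Dir W: first cell '.' (not opp) -> no flip
Dir E: opp run (5,4) capped by W -> flip
Dir SW: edge -> no flip
Dir S: edge -> no flip
Dir SE: edge -> no flip
All flips: (5,4)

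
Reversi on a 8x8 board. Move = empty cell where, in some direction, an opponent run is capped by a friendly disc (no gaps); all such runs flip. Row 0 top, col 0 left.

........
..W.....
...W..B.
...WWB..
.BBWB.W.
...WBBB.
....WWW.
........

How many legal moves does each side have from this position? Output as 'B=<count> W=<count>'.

-- B to move --
(0,1): no bracket -> illegal
(0,2): no bracket -> illegal
(0,3): no bracket -> illegal
(1,1): no bracket -> illegal
(1,3): no bracket -> illegal
(1,4): no bracket -> illegal
(2,1): no bracket -> illegal
(2,2): flips 1 -> legal
(2,4): flips 2 -> legal
(2,5): no bracket -> illegal
(3,2): flips 3 -> legal
(3,6): flips 1 -> legal
(3,7): flips 1 -> legal
(4,5): no bracket -> illegal
(4,7): no bracket -> illegal
(5,2): flips 1 -> legal
(5,7): flips 1 -> legal
(6,2): flips 1 -> legal
(6,3): no bracket -> illegal
(6,7): no bracket -> illegal
(7,3): flips 1 -> legal
(7,4): flips 2 -> legal
(7,5): flips 3 -> legal
(7,6): flips 2 -> legal
(7,7): flips 1 -> legal
B mobility = 13
-- W to move --
(1,5): no bracket -> illegal
(1,6): no bracket -> illegal
(1,7): flips 3 -> legal
(2,4): flips 1 -> legal
(2,5): no bracket -> illegal
(2,7): no bracket -> illegal
(3,0): no bracket -> illegal
(3,1): flips 1 -> legal
(3,2): no bracket -> illegal
(3,6): flips 1 -> legal
(3,7): no bracket -> illegal
(4,0): flips 2 -> legal
(4,5): flips 2 -> legal
(4,7): flips 1 -> legal
(5,0): no bracket -> illegal
(5,1): flips 1 -> legal
(5,2): no bracket -> illegal
(5,7): flips 3 -> legal
(6,3): no bracket -> illegal
(6,7): no bracket -> illegal
W mobility = 9

Answer: B=13 W=9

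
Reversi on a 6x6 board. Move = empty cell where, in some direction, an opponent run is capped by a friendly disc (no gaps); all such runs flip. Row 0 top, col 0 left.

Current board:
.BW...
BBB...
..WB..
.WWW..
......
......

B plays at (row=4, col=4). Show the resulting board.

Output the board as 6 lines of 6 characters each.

Answer: .BW...
BBB...
..BB..
.WWB..
....B.
......

Derivation:
Place B at (4,4); scan 8 dirs for brackets.
Dir NW: opp run (3,3) (2,2) capped by B -> flip
Dir N: first cell '.' (not opp) -> no flip
Dir NE: first cell '.' (not opp) -> no flip
Dir W: first cell '.' (not opp) -> no flip
Dir E: first cell '.' (not opp) -> no flip
Dir SW: first cell '.' (not opp) -> no flip
Dir S: first cell '.' (not opp) -> no flip
Dir SE: first cell '.' (not opp) -> no flip
All flips: (2,2) (3,3)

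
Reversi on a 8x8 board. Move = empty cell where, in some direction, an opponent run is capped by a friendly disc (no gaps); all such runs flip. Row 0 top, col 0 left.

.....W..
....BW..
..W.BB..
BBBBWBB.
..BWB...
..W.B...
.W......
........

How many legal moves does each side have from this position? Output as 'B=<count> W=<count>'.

-- B to move --
(0,4): no bracket -> illegal
(0,6): flips 1 -> legal
(1,1): flips 1 -> legal
(1,2): flips 1 -> legal
(1,3): flips 1 -> legal
(1,6): flips 1 -> legal
(2,1): no bracket -> illegal
(2,3): no bracket -> illegal
(2,6): no bracket -> illegal
(4,1): no bracket -> illegal
(4,5): no bracket -> illegal
(5,0): no bracket -> illegal
(5,1): no bracket -> illegal
(5,3): flips 1 -> legal
(6,0): no bracket -> illegal
(6,2): flips 1 -> legal
(6,3): no bracket -> illegal
(7,0): flips 4 -> legal
(7,1): no bracket -> illegal
(7,2): no bracket -> illegal
B mobility = 8
-- W to move --
(0,3): no bracket -> illegal
(0,4): flips 2 -> legal
(1,3): flips 1 -> legal
(1,6): flips 1 -> legal
(2,0): no bracket -> illegal
(2,1): flips 1 -> legal
(2,3): flips 2 -> legal
(2,6): no bracket -> illegal
(2,7): no bracket -> illegal
(3,7): flips 2 -> legal
(4,0): flips 1 -> legal
(4,1): flips 1 -> legal
(4,5): flips 3 -> legal
(4,6): no bracket -> illegal
(4,7): no bracket -> illegal
(5,1): flips 3 -> legal
(5,3): no bracket -> illegal
(5,5): flips 2 -> legal
(6,3): no bracket -> illegal
(6,4): flips 2 -> legal
(6,5): flips 1 -> legal
W mobility = 13

Answer: B=8 W=13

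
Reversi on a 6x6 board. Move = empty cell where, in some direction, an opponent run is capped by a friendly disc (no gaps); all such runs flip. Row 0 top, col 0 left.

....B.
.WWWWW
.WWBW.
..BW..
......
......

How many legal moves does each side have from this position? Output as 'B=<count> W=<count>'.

-- B to move --
(0,0): no bracket -> illegal
(0,1): flips 1 -> legal
(0,2): flips 2 -> legal
(0,3): flips 1 -> legal
(0,5): flips 1 -> legal
(1,0): flips 1 -> legal
(2,0): flips 2 -> legal
(2,5): flips 1 -> legal
(3,0): no bracket -> illegal
(3,1): flips 2 -> legal
(3,4): flips 3 -> legal
(3,5): no bracket -> illegal
(4,2): no bracket -> illegal
(4,3): flips 1 -> legal
(4,4): no bracket -> illegal
B mobility = 10
-- W to move --
(0,3): no bracket -> illegal
(0,5): no bracket -> illegal
(3,1): flips 1 -> legal
(3,4): flips 1 -> legal
(4,1): flips 2 -> legal
(4,2): flips 1 -> legal
(4,3): flips 1 -> legal
W mobility = 5

Answer: B=10 W=5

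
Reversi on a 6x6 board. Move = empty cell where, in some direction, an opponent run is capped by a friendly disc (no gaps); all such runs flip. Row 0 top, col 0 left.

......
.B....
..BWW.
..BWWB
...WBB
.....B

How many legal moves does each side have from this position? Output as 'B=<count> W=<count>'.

Answer: B=6 W=5

Derivation:
-- B to move --
(1,2): flips 2 -> legal
(1,3): flips 1 -> legal
(1,4): flips 3 -> legal
(1,5): no bracket -> illegal
(2,5): flips 2 -> legal
(4,2): flips 1 -> legal
(5,2): no bracket -> illegal
(5,3): no bracket -> illegal
(5,4): flips 1 -> legal
B mobility = 6
-- W to move --
(0,0): flips 2 -> legal
(0,1): no bracket -> illegal
(0,2): no bracket -> illegal
(1,0): no bracket -> illegal
(1,2): no bracket -> illegal
(1,3): no bracket -> illegal
(2,0): no bracket -> illegal
(2,1): flips 2 -> legal
(2,5): no bracket -> illegal
(3,1): flips 1 -> legal
(4,1): flips 1 -> legal
(4,2): no bracket -> illegal
(5,3): no bracket -> illegal
(5,4): flips 1 -> legal
W mobility = 5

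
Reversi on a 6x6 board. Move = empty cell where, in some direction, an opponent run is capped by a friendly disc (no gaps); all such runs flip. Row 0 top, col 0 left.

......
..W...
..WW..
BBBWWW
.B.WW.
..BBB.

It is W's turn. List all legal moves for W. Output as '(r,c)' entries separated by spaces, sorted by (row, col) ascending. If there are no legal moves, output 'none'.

(2,0): no bracket -> illegal
(2,1): flips 1 -> legal
(4,0): flips 1 -> legal
(4,2): flips 1 -> legal
(4,5): no bracket -> illegal
(5,0): flips 2 -> legal
(5,1): no bracket -> illegal
(5,5): no bracket -> illegal

Answer: (2,1) (4,0) (4,2) (5,0)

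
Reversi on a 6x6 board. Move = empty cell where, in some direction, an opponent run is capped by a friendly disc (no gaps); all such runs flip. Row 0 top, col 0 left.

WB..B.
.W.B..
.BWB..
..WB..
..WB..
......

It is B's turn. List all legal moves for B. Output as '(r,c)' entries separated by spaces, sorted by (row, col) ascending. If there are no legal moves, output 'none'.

(0,2): no bracket -> illegal
(1,0): no bracket -> illegal
(1,2): no bracket -> illegal
(2,0): no bracket -> illegal
(3,1): flips 2 -> legal
(4,1): flips 2 -> legal
(5,1): flips 1 -> legal
(5,2): no bracket -> illegal
(5,3): no bracket -> illegal

Answer: (3,1) (4,1) (5,1)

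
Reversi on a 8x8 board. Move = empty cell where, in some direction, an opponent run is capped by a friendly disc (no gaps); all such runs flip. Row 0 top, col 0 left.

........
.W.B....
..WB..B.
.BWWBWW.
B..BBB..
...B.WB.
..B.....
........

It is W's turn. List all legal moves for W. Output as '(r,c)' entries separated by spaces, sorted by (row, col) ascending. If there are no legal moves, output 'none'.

(0,2): no bracket -> illegal
(0,3): flips 2 -> legal
(0,4): flips 1 -> legal
(1,2): no bracket -> illegal
(1,4): flips 1 -> legal
(1,5): no bracket -> illegal
(1,6): flips 1 -> legal
(1,7): flips 1 -> legal
(2,0): no bracket -> illegal
(2,1): no bracket -> illegal
(2,4): flips 1 -> legal
(2,5): no bracket -> illegal
(2,7): no bracket -> illegal
(3,0): flips 1 -> legal
(3,7): no bracket -> illegal
(4,1): no bracket -> illegal
(4,2): no bracket -> illegal
(4,6): no bracket -> illegal
(4,7): no bracket -> illegal
(5,0): no bracket -> illegal
(5,1): no bracket -> illegal
(5,2): no bracket -> illegal
(5,4): flips 2 -> legal
(5,7): flips 1 -> legal
(6,1): no bracket -> illegal
(6,3): flips 2 -> legal
(6,4): no bracket -> illegal
(6,5): no bracket -> illegal
(6,6): no bracket -> illegal
(6,7): no bracket -> illegal
(7,1): flips 3 -> legal
(7,2): no bracket -> illegal
(7,3): no bracket -> illegal

Answer: (0,3) (0,4) (1,4) (1,6) (1,7) (2,4) (3,0) (5,4) (5,7) (6,3) (7,1)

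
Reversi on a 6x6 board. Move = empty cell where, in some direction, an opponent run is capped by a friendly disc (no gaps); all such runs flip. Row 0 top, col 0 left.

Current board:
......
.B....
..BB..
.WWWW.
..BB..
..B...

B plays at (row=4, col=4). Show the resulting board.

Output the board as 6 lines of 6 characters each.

Answer: ......
.B....
..BB..
.WWBW.
..BBB.
..B...

Derivation:
Place B at (4,4); scan 8 dirs for brackets.
Dir NW: opp run (3,3) capped by B -> flip
Dir N: opp run (3,4), next='.' -> no flip
Dir NE: first cell '.' (not opp) -> no flip
Dir W: first cell 'B' (not opp) -> no flip
Dir E: first cell '.' (not opp) -> no flip
Dir SW: first cell '.' (not opp) -> no flip
Dir S: first cell '.' (not opp) -> no flip
Dir SE: first cell '.' (not opp) -> no flip
All flips: (3,3)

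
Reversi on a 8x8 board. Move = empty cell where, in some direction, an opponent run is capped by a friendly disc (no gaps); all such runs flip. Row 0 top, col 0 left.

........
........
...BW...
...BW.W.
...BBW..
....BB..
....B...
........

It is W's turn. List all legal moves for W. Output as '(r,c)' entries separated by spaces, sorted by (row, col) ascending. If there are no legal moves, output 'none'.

Answer: (1,2) (2,2) (3,2) (4,2) (5,2) (6,3) (6,5) (7,4)

Derivation:
(1,2): flips 1 -> legal
(1,3): no bracket -> illegal
(1,4): no bracket -> illegal
(2,2): flips 1 -> legal
(3,2): flips 1 -> legal
(3,5): no bracket -> illegal
(4,2): flips 3 -> legal
(4,6): no bracket -> illegal
(5,2): flips 1 -> legal
(5,3): no bracket -> illegal
(5,6): no bracket -> illegal
(6,3): flips 1 -> legal
(6,5): flips 1 -> legal
(6,6): no bracket -> illegal
(7,3): no bracket -> illegal
(7,4): flips 3 -> legal
(7,5): no bracket -> illegal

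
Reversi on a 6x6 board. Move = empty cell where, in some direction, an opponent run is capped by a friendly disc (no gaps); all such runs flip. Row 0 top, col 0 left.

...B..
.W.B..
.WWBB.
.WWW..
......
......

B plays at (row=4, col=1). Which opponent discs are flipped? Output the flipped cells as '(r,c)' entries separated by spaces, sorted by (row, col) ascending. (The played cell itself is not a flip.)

Dir NW: first cell '.' (not opp) -> no flip
Dir N: opp run (3,1) (2,1) (1,1), next='.' -> no flip
Dir NE: opp run (3,2) capped by B -> flip
Dir W: first cell '.' (not opp) -> no flip
Dir E: first cell '.' (not opp) -> no flip
Dir SW: first cell '.' (not opp) -> no flip
Dir S: first cell '.' (not opp) -> no flip
Dir SE: first cell '.' (not opp) -> no flip

Answer: (3,2)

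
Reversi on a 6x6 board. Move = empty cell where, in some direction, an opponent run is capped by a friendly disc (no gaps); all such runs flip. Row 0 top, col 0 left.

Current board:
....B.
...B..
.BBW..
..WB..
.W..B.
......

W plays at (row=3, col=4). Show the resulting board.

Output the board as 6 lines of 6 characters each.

Answer: ....B.
...B..
.BBW..
..WWW.
.W..B.
......

Derivation:
Place W at (3,4); scan 8 dirs for brackets.
Dir NW: first cell 'W' (not opp) -> no flip
Dir N: first cell '.' (not opp) -> no flip
Dir NE: first cell '.' (not opp) -> no flip
Dir W: opp run (3,3) capped by W -> flip
Dir E: first cell '.' (not opp) -> no flip
Dir SW: first cell '.' (not opp) -> no flip
Dir S: opp run (4,4), next='.' -> no flip
Dir SE: first cell '.' (not opp) -> no flip
All flips: (3,3)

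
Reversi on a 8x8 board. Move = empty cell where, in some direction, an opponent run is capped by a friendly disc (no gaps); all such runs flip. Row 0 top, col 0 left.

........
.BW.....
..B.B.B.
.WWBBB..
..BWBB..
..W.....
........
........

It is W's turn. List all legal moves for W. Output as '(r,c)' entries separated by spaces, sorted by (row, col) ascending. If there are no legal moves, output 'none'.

Answer: (1,0) (1,3) (2,3) (2,5) (3,6) (4,1) (4,6) (5,3)

Derivation:
(0,0): no bracket -> illegal
(0,1): no bracket -> illegal
(0,2): no bracket -> illegal
(1,0): flips 1 -> legal
(1,3): flips 1 -> legal
(1,4): no bracket -> illegal
(1,5): no bracket -> illegal
(1,6): no bracket -> illegal
(1,7): no bracket -> illegal
(2,0): no bracket -> illegal
(2,1): no bracket -> illegal
(2,3): flips 1 -> legal
(2,5): flips 1 -> legal
(2,7): no bracket -> illegal
(3,6): flips 3 -> legal
(3,7): no bracket -> illegal
(4,1): flips 1 -> legal
(4,6): flips 2 -> legal
(5,1): no bracket -> illegal
(5,3): flips 1 -> legal
(5,4): no bracket -> illegal
(5,5): no bracket -> illegal
(5,6): no bracket -> illegal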